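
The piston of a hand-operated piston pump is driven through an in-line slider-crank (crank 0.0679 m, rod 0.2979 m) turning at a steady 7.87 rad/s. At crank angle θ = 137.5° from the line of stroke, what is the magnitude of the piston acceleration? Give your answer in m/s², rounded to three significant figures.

ω = 7.87 rad/s
x(θ) = r cosθ + √(L² − r² sin²θ); with ω constant, a = ω²·d²x/dθ².
d²x/dθ² = −r cosθ − r²(cos2θ)/√u − r⁴ sin²2θ/(4u^{3/2}),  u = L² − r² sin²θ = 0.0866401 m².
Substituting r = 0.0679 m, L = 0.2979 m, θ = 137.5°: d²x/dθ² = +0.048489 m.
a = ω²·d²x/dθ² = (7.87)²·(+0.048489) = +3.0033 m/s²;  |a| = 3.0033 m/s².

3.00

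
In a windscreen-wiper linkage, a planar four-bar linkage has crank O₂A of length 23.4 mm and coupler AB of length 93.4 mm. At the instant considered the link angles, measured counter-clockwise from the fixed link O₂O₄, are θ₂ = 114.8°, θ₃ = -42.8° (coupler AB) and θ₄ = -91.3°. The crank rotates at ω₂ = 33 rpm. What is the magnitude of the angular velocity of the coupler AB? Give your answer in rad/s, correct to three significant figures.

ω₂ = 3.456 rad/s (from 33 rpm).
Differentiating the loop-closure r₂e^{iθ₂}+r₃e^{iθ₃}=r₁+r₄e^{iθ₄} gives r₂ω₂e^{iθ₂}+r₃ω₃e^{iθ₃}=r₄ω₄e^{iθ₄}.
Eliminating the other unknown: ω₃ = r₂ω₂ sin(θ₄−θ₂) / [r₃ sin(θ₃−θ₄)].
Numerator sine = +0.43994; denominator sine = +0.74896.
Result = 0.0234·3.456·(+0.43994) / (0.0934·(+0.74896)) = +0.50857 rad/s; magnitude 0.50857 rad/s.

0.509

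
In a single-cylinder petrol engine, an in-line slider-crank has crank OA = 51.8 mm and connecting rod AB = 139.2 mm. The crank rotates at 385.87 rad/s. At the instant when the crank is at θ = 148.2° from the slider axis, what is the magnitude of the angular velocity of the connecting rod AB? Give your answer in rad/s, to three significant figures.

124

ω = 385.9 rad/s
The rod makes angle φ with the slider axis where L sinφ = r sinθ; differentiating, L cosφ·φ̇ = r ω cosθ.
L cosφ = √(L² − r² sin²θ) = 0.1365 m.
|ω_rod| = r ω |cosθ| / √(L² − r² sin²θ) = 0.0518·385.9·0.84989/0.1365 = 124.45 rad/s.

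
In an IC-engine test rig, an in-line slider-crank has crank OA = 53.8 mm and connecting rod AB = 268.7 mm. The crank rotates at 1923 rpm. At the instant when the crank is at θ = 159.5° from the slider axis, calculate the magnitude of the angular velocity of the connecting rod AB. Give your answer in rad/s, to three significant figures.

ω = 201.4 rad/s (converted from 1923 rpm).
The rod makes angle φ with the slider axis where L sinφ = r sinθ; differentiating, L cosφ·φ̇ = r ω cosθ.
L cosφ = √(L² − r² sin²θ) = 0.26804 m.
|ω_rod| = r ω |cosθ| / √(L² − r² sin²θ) = 0.0538·201.4·0.93667/0.26804 = 37.86 rad/s.

37.9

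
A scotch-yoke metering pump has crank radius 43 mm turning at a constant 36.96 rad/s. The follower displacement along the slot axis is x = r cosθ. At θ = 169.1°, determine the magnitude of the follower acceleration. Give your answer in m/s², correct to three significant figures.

ω = 36.96 rad/s
x = r cosθ ⇒ ẍ = −rω² cosθ (ω constant).
|a| = rω²|cosθ| = 0.043·(36.96)²·|cos 169.1°| = 57.68 m/s².

57.7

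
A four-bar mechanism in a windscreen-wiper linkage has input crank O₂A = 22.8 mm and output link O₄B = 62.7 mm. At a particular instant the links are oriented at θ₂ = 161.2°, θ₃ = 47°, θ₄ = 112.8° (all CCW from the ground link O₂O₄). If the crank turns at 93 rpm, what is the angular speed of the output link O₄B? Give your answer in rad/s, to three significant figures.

ω₂ = 9.739 rad/s (from 93 rpm).
Differentiating the loop-closure r₂e^{iθ₂}+r₃e^{iθ₃}=r₁+r₄e^{iθ₄} gives r₂ω₂e^{iθ₂}+r₃ω₃e^{iθ₃}=r₄ω₄e^{iθ₄}.
Eliminating the other unknown: ω₄ = r₂ω₂ sin(θ₂−θ₃) / [r₄ sin(θ₄−θ₃)].
Numerator sine = +0.91212; denominator sine = +0.91212.
Result = 0.0228·9.739·(+0.91212) / (0.0627·(+0.91212)) = +3.5414 rad/s; magnitude 3.5414 rad/s.

3.54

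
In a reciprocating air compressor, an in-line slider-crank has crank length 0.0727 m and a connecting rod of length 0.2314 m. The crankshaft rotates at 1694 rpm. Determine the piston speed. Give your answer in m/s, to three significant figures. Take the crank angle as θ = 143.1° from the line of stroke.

ω = 2π·1694/60 = 177.4 rad/s
For an in-line slider-crank, x = r cosθ + √(L² − r² sin²θ), so v = −rω sinθ·[1 + r cosθ/√(L² − r² sin²θ)].
With r = 0.0727 m, L = 0.2314 m, θ = 143.1°: √(L² − r² sin²θ) = 0.22725 m.
v = −0.0727·177.4·0.60042·[1 + 0.0727·-0.79968/0.22725] = -5.7624 m/s.
|v| = 5.7624 m/s.

5.76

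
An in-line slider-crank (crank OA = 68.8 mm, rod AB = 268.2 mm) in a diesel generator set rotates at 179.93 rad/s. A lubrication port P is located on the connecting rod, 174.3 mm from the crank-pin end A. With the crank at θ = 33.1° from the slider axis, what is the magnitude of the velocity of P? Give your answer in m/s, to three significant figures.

ω = 179.9 rad/s.  Crank-pin speed |V_A| = rω = 12.379 m/s, perpendicular to OA.
Rod angle: sinφ = −(r/L) sinθ ⇒ φ = -8.053°; ω_rod = −rω cosθ/√(L²−r²sin²θ) = -39.051 rad/s.
V_P = V_A + ω_rod × AP, with AP = 0.1743 m along the rod.
Components: V_Px = −rω sinθ − a·ω_rod·sinφ = -7.7138 m/s;  V_Py = rω cosθ + a·ω_rod·cosφ = +3.6308 m/s.
|V_P| = √(V_Px² + V_Py²) = 8.5256 m/s.

8.53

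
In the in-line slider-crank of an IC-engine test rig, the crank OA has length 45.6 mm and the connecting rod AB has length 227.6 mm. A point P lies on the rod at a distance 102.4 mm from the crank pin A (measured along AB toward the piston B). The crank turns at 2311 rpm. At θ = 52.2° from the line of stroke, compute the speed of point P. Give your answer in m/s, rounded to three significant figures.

9.93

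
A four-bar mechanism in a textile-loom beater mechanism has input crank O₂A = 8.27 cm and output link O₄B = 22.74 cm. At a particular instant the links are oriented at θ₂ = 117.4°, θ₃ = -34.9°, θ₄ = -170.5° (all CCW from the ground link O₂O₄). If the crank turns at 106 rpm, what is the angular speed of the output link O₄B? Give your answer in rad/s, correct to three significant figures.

ω₂ = 11.1 rad/s (from 106 rpm).
Differentiating the loop-closure r₂e^{iθ₂}+r₃e^{iθ₃}=r₁+r₄e^{iθ₄} gives r₂ω₂e^{iθ₂}+r₃ω₃e^{iθ₃}=r₄ω₄e^{iθ₄}.
Eliminating the other unknown: ω₄ = r₂ω₂ sin(θ₂−θ₃) / [r₄ sin(θ₄−θ₃)].
Numerator sine = +0.46484; denominator sine = -0.69966.
Result = 0.0827·11.1·(+0.46484) / (0.2274·(-0.69966)) = -2.682 rad/s; magnitude 2.682 rad/s.

2.68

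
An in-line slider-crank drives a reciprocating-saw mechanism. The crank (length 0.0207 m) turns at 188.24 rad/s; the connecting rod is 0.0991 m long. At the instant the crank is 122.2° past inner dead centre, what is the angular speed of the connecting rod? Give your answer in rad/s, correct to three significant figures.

21.3

ω = 188.2 rad/s
The rod makes angle φ with the slider axis where L sinφ = r sinθ; differentiating, L cosφ·φ̇ = r ω cosθ.
L cosφ = √(L² − r² sin²θ) = 0.09754 m.
|ω_rod| = r ω |cosθ| / √(L² − r² sin²θ) = 0.0207·188.2·0.53288/0.09754 = 21.288 rad/s.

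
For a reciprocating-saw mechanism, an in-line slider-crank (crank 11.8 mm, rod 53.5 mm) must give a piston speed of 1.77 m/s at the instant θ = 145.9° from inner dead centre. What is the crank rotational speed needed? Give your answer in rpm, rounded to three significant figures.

For an in-line slider-crank, |v_piston| = rω|sinθ|·[1 + r cosθ/√(L² − r² sin²θ)].
With r = 0.0118 m, L = 0.0535 m, θ = 145.9°: the bracketed kinematic factor |dx/dθ| = 0.0053979 m.
ω = v/|dx/dθ| = 1.77/0.0053979 = 327.9 rad/s.
N = 60ω/(2π) = 3131.2 rpm.

3130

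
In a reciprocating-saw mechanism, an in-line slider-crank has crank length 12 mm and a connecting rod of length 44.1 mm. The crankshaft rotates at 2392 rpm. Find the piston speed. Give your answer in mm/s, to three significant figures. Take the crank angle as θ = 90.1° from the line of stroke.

ω = 2π·2392/60 = 250.5 rad/s
For an in-line slider-crank, x = r cosθ + √(L² − r² sin²θ), so v = −rω sinθ·[1 + r cosθ/√(L² − r² sin²θ)].
With r = 0.012 m, L = 0.0441 m, θ = 90.1°: √(L² − r² sin²θ) = 0.042436 m.
v = −0.012·250.5·1.00000·[1 + 0.012·-0.00175/0.042436] = -3.0044 m/s.
|v| = 3.0044 m/s = 3004.4 mm/s.

3000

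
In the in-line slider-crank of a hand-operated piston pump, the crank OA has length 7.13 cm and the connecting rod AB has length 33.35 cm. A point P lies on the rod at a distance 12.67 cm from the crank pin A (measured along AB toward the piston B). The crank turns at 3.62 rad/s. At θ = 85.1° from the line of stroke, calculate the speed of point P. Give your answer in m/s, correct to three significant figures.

0.259

ω = 3.62 rad/s.  Crank-pin speed |V_A| = rω = 0.25811 m/s, perpendicular to OA.
Rod angle: sinφ = −(r/L) sinθ ⇒ φ = -12.299°; ω_rod = −rω cosθ/√(L²−r²sin²θ) = -0.06766 rad/s.
V_P = V_A + ω_rod × AP, with AP = 0.1267 m along the rod.
Components: V_Px = −rω sinθ − a·ω_rod·sinφ = -0.25899 m/s;  V_Py = rω cosθ + a·ω_rod·cosφ = +0.013671 m/s.
|V_P| = √(V_Px² + V_Py²) = 0.25935 m/s.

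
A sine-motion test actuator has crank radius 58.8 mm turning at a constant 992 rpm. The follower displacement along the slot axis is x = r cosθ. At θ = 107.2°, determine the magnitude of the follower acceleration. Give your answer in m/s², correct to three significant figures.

188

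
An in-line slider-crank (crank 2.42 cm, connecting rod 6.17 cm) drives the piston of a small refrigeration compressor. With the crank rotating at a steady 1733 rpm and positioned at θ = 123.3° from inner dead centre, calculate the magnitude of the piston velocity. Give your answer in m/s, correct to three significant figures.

ω = 2π·1733/60 = 181.5 rad/s
For an in-line slider-crank, x = r cosθ + √(L² − r² sin²θ), so v = −rω sinθ·[1 + r cosθ/√(L² − r² sin²θ)].
With r = 0.0242 m, L = 0.0617 m, θ = 123.3°: √(L² − r² sin²θ) = 0.05829 m.
v = −0.0242·181.5·0.83581·[1 + 0.0242·-0.54902/0.05829] = -2.834 m/s.
|v| = 2.834 m/s.

2.83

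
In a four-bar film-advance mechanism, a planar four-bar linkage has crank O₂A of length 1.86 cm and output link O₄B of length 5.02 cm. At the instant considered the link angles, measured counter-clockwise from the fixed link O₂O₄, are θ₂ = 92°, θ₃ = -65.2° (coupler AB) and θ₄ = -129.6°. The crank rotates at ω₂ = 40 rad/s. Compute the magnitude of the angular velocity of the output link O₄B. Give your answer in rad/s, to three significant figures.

ω₂ = 40 rad/s
Differentiating the loop-closure r₂e^{iθ₂}+r₃e^{iθ₃}=r₁+r₄e^{iθ₄} gives r₂ω₂e^{iθ₂}+r₃ω₃e^{iθ₃}=r₄ω₄e^{iθ₄}.
Eliminating the other unknown: ω₄ = r₂ω₂ sin(θ₂−θ₃) / [r₄ sin(θ₄−θ₃)].
Numerator sine = +0.38752; denominator sine = -0.90183.
Result = 0.0186·40·(+0.38752) / (0.0502·(-0.90183)) = -6.3684 rad/s; magnitude 6.3684 rad/s.

6.37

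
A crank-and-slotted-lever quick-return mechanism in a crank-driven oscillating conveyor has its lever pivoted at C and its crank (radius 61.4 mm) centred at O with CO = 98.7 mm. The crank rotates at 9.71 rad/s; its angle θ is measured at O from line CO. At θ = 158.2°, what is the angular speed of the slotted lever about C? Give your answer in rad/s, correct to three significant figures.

7.98

ω = 9.71 rad/s
Crank pin A relative to C: A = (d + r cosθ, r sinθ); lever angle φ = atan2(r sinθ, d + r cosθ).
Differentiating tanφ: φ̇ = rω(d cosθ + r)/(d² + r² + 2dr cosθ).
d² + r² + 2dr cosθ = |CA|² = 0.00225807 m²;  d cosθ + r = -0.030242 m.
|ω_lever| = |0.0614·9.71·-0.030242| / 0.00225807 = 7.9846 rad/s.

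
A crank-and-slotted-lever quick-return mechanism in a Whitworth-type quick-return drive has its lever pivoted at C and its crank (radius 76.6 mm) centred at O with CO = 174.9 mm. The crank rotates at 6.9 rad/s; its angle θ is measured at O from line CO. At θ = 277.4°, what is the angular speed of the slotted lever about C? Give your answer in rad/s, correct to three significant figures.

ω = 6.9 rad/s
Crank pin A relative to C: A = (d + r cosθ, r sinθ); lever angle φ = atan2(r sinθ, d + r cosθ).
Differentiating tanφ: φ̇ = rω(d cosθ + r)/(d² + r² + 2dr cosθ).
d² + r² + 2dr cosθ = |CA|² = 0.0399086 m²;  d cosθ + r = +0.099126 m.
|ω_lever| = |0.0766·6.9·+0.099126| / 0.0399086 = 1.3128 rad/s.

1.31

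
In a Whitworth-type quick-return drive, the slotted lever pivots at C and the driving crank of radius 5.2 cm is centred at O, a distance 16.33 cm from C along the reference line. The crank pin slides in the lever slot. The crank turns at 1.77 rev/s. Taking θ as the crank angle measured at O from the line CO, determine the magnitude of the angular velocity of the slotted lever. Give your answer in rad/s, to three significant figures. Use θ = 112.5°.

ω = 11.12 rad/s (from 1.77 rev/s).
Crank pin A relative to C: A = (d + r cosθ, r sinθ); lever angle φ = atan2(r sinθ, d + r cosθ).
Differentiating tanφ: φ̇ = rω(d cosθ + r)/(d² + r² + 2dr cosθ).
d² + r² + 2dr cosθ = |CA|² = 0.0228717 m²;  d cosθ + r = -0.010492 m.
|ω_lever| = |0.052·11.12·-0.010492| / 0.0228717 = 0.26529 rad/s.

0.265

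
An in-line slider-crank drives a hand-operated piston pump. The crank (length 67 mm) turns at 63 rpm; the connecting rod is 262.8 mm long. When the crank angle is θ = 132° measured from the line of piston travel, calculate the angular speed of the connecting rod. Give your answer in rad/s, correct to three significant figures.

1.15

ω = 6.597 rad/s (converted from 63 rpm).
The rod makes angle φ with the slider axis where L sinφ = r sinθ; differentiating, L cosφ·φ̇ = r ω cosθ.
L cosφ = √(L² − r² sin²θ) = 0.25804 m.
|ω_rod| = r ω |cosθ| / √(L² − r² sin²θ) = 0.067·6.597·0.66913/0.25804 = 1.1462 rad/s.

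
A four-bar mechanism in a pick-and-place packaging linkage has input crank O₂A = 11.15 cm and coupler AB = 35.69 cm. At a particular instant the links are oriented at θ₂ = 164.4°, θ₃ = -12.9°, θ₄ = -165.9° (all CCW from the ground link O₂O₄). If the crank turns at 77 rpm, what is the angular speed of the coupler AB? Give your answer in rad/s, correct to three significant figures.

2.75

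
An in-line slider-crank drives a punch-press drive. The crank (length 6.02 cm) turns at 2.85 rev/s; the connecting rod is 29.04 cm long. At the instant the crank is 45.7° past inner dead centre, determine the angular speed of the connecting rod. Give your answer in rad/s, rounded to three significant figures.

2.62

ω = 17.91 rad/s (converted from 2.85 rev/s).
The rod makes angle φ with the slider axis where L sinφ = r sinθ; differentiating, L cosφ·φ̇ = r ω cosθ.
L cosφ = √(L² − r² sin²θ) = 0.28719 m.
|ω_rod| = r ω |cosθ| / √(L² − r² sin²θ) = 0.0602·17.91·0.69842/0.28719 = 2.6216 rad/s.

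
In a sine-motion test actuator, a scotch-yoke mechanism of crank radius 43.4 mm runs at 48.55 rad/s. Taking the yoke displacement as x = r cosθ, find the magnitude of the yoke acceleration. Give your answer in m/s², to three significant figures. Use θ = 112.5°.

39.1

ω = 48.55 rad/s
x = r cosθ ⇒ ẍ = −rω² cosθ (ω constant).
|a| = rω²|cosθ| = 0.0434·(48.55)²·|cos 112.5°| = 39.148 m/s².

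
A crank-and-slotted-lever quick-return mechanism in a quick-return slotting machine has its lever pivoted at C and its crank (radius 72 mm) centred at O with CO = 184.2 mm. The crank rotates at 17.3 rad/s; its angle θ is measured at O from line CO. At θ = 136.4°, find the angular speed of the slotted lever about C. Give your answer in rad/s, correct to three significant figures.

3.84

ω = 17.3 rad/s
Crank pin A relative to C: A = (d + r cosθ, r sinθ); lever angle φ = atan2(r sinθ, d + r cosθ).
Differentiating tanφ: φ̇ = rω(d cosθ + r)/(d² + r² + 2dr cosθ).
d² + r² + 2dr cosθ = |CA|² = 0.0199051 m²;  d cosθ + r = -0.061392 m.
|ω_lever| = |0.072·17.3·-0.061392| / 0.0199051 = 3.8417 rad/s.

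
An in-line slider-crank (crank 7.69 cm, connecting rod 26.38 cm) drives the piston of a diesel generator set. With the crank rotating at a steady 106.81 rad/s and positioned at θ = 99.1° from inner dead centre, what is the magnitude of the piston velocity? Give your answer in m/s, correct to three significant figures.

7.72

ω = 106.8 rad/s
For an in-line slider-crank, x = r cosθ + √(L² − r² sin²θ), so v = −rω sinθ·[1 + r cosθ/√(L² − r² sin²θ)].
With r = 0.0769 m, L = 0.2638 m, θ = 99.1°: √(L² − r² sin²θ) = 0.25264 m.
v = −0.0769·106.8·0.98741·[1 + 0.0769·-0.15816/0.25264] = -7.7199 m/s.
|v| = 7.7199 m/s.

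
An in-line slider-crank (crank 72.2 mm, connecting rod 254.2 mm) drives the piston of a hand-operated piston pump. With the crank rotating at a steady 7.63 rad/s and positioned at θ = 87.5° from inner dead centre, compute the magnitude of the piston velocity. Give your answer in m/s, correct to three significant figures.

0.557

ω = 7.63 rad/s
For an in-line slider-crank, x = r cosθ + √(L² − r² sin²θ), so v = −rω sinθ·[1 + r cosθ/√(L² − r² sin²θ)].
With r = 0.0722 m, L = 0.2542 m, θ = 87.5°: √(L² − r² sin²θ) = 0.24375 m.
v = −0.0722·7.63·0.99905·[1 + 0.0722·0.04362/0.24375] = -0.55747 m/s.
|v| = 0.55747 m/s.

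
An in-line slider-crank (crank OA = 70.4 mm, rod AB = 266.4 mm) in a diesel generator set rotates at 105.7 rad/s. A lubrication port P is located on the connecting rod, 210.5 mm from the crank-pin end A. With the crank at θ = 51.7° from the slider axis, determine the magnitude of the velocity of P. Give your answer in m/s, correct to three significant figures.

ω = 105.7 rad/s.  Crank-pin speed |V_A| = rω = 7.4413 m/s, perpendicular to OA.
Rod angle: sinφ = −(r/L) sinθ ⇒ φ = -11.969°; ω_rod = −rω cosθ/√(L²−r²sin²θ) = -17.697 rad/s.
V_P = V_A + ω_rod × AP, with AP = 0.2105 m along the rod.
Components: V_Px = −rω sinθ − a·ω_rod·sinφ = -6.6123 m/s;  V_Py = rω cosθ + a·ω_rod·cosφ = +0.96775 m/s.
|V_P| = √(V_Px² + V_Py²) = 6.6827 m/s.

6.68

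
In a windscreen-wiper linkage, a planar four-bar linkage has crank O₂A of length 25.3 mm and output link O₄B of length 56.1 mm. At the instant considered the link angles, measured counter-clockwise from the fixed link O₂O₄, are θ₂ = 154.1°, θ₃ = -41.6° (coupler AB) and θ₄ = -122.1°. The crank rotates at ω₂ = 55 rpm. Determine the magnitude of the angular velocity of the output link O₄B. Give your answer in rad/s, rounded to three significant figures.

ω₂ = 5.76 rad/s (from 55 rpm).
Differentiating the loop-closure r₂e^{iθ₂}+r₃e^{iθ₃}=r₁+r₄e^{iθ₄} gives r₂ω₂e^{iθ₂}+r₃ω₃e^{iθ₃}=r₄ω₄e^{iθ₄}.
Eliminating the other unknown: ω₄ = r₂ω₂ sin(θ₂−θ₃) / [r₄ sin(θ₄−θ₃)].
Numerator sine = -0.27060; denominator sine = -0.98629.
Result = 0.0253·5.76·(-0.27060) / (0.0561·(-0.98629)) = +0.71265 rad/s; magnitude 0.71265 rad/s.

0.713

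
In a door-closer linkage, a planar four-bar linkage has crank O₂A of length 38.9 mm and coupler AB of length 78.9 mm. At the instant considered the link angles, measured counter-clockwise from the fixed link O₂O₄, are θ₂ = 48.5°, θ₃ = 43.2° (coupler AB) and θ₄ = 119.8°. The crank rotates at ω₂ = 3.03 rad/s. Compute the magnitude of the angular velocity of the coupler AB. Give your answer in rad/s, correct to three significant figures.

1.45

ω₂ = 3.03 rad/s
Differentiating the loop-closure r₂e^{iθ₂}+r₃e^{iθ₃}=r₁+r₄e^{iθ₄} gives r₂ω₂e^{iθ₂}+r₃ω₃e^{iθ₃}=r₄ω₄e^{iθ₄}.
Eliminating the other unknown: ω₃ = r₂ω₂ sin(θ₄−θ₂) / [r₃ sin(θ₃−θ₄)].
Numerator sine = +0.94721; denominator sine = -0.97278.
Result = 0.0389·3.03·(+0.94721) / (0.0789·(-0.97278)) = -1.4546 rad/s; magnitude 1.4546 rad/s.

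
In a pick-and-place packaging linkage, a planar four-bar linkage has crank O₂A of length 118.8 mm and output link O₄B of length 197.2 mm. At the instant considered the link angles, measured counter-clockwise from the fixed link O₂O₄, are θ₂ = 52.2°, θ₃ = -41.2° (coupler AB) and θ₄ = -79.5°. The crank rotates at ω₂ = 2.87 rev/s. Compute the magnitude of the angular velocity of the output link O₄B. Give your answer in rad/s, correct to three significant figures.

17.5

ω₂ = 18.03 rad/s (from 2.87 rev/s).
Differentiating the loop-closure r₂e^{iθ₂}+r₃e^{iθ₃}=r₁+r₄e^{iθ₄} gives r₂ω₂e^{iθ₂}+r₃ω₃e^{iθ₃}=r₄ω₄e^{iθ₄}.
Eliminating the other unknown: ω₄ = r₂ω₂ sin(θ₂−θ₃) / [r₄ sin(θ₄−θ₃)].
Numerator sine = +0.99824; denominator sine = -0.61978.
Result = 0.1188·18.03·(+0.99824) / (0.1972·(-0.61978)) = -17.497 rad/s; magnitude 17.497 rad/s.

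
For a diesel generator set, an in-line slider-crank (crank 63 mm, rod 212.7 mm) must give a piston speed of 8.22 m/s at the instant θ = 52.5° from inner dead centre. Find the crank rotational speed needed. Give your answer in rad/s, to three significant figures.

For an in-line slider-crank, |v_piston| = rω|sinθ|·[1 + r cosθ/√(L² − r² sin²θ)].
With r = 0.063 m, L = 0.2127 m, θ = 52.5°: the bracketed kinematic factor |dx/dθ| = 0.059253 m.
ω = v/|dx/dθ| = 8.22/0.059253 = 138.73 rad/s.

139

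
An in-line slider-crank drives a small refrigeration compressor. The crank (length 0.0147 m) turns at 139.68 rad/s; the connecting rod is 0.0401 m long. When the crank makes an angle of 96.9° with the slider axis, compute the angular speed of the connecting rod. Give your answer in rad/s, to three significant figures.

6.60

ω = 139.7 rad/s
The rod makes angle φ with the slider axis where L sinφ = r sinθ; differentiating, L cosφ·φ̇ = r ω cosθ.
L cosφ = √(L² − r² sin²θ) = 0.03735 m.
|ω_rod| = r ω |cosθ| / √(L² − r² sin²θ) = 0.0147·139.7·0.12014/0.03735 = 6.6044 rad/s.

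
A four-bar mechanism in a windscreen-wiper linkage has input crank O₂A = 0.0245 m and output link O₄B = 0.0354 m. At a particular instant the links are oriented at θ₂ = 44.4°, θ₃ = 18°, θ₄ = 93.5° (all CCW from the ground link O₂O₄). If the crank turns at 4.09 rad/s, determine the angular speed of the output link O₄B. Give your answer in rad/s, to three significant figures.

ω₂ = 4.09 rad/s
Differentiating the loop-closure r₂e^{iθ₂}+r₃e^{iθ₃}=r₁+r₄e^{iθ₄} gives r₂ω₂e^{iθ₂}+r₃ω₃e^{iθ₃}=r₄ω₄e^{iθ₄}.
Eliminating the other unknown: ω₄ = r₂ω₂ sin(θ₂−θ₃) / [r₄ sin(θ₄−θ₃)].
Numerator sine = +0.44464; denominator sine = +0.96815.
Result = 0.0245·4.09·(+0.44464) / (0.0354·(+0.96815)) = +1.3 rad/s; magnitude 1.3 rad/s.

1.30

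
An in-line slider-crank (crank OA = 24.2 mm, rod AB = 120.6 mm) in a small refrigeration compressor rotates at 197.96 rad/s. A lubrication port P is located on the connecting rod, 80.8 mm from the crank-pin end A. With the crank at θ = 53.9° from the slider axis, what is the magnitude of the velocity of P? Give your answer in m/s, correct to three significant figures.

ω = 198 rad/s.  Crank-pin speed |V_A| = rω = 4.7906 m/s, perpendicular to OA.
Rod angle: sinφ = −(r/L) sinθ ⇒ φ = -9.331°; ω_rod = −rω cosθ/√(L²−r²sin²θ) = -23.719 rad/s.
V_P = V_A + ω_rod × AP, with AP = 0.0808 m along the rod.
Components: V_Px = −rω sinθ − a·ω_rod·sinφ = -4.1815 m/s;  V_Py = rω cosθ + a·ω_rod·cosφ = +0.93151 m/s.
|V_P| = √(V_Px² + V_Py²) = 4.284 m/s.

4.28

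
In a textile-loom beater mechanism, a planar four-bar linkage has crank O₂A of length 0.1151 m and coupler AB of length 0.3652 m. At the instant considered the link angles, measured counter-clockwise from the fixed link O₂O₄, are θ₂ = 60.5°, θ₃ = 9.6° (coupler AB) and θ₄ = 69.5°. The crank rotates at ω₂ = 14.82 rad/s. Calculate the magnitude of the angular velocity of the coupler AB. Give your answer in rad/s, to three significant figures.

ω₂ = 14.82 rad/s
Differentiating the loop-closure r₂e^{iθ₂}+r₃e^{iθ₃}=r₁+r₄e^{iθ₄} gives r₂ω₂e^{iθ₂}+r₃ω₃e^{iθ₃}=r₄ω₄e^{iθ₄}.
Eliminating the other unknown: ω₃ = r₂ω₂ sin(θ₄−θ₂) / [r₃ sin(θ₃−θ₄)].
Numerator sine = +0.15643; denominator sine = -0.86515.
Result = 0.1151·14.82·(+0.15643) / (0.3652·(-0.86515)) = -0.84456 rad/s; magnitude 0.84456 rad/s.

0.845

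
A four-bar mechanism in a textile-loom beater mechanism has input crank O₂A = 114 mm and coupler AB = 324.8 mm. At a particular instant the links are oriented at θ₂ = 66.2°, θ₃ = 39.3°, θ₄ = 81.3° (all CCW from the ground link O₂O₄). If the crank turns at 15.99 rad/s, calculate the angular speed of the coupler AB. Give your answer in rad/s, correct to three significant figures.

2.18

ω₂ = 15.99 rad/s
Differentiating the loop-closure r₂e^{iθ₂}+r₃e^{iθ₃}=r₁+r₄e^{iθ₄} gives r₂ω₂e^{iθ₂}+r₃ω₃e^{iθ₃}=r₄ω₄e^{iθ₄}.
Eliminating the other unknown: ω₃ = r₂ω₂ sin(θ₄−θ₂) / [r₃ sin(θ₃−θ₄)].
Numerator sine = +0.26050; denominator sine = -0.66913.
Result = 0.114·15.99·(+0.26050) / (0.3248·(-0.66913)) = -2.185 rad/s; magnitude 2.185 rad/s.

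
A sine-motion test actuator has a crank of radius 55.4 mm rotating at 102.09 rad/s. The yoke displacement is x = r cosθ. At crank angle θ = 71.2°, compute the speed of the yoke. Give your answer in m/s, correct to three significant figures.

ω = 102.1 rad/s
x = r cosθ ⇒ ẋ = −rω sinθ.
|v| = rω|sinθ| = 0.0554·102.1·|sin 71.2°| = 5.354 m/s.

5.35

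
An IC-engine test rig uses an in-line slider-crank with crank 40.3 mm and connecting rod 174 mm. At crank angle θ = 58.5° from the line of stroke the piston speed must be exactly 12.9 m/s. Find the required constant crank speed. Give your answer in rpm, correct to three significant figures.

For an in-line slider-crank, |v_piston| = rω|sinθ|·[1 + r cosθ/√(L² − r² sin²θ)].
With r = 0.0403 m, L = 0.174 m, θ = 58.5°: the bracketed kinematic factor |dx/dθ| = 0.038603 m.
ω = v/|dx/dθ| = 12.9/0.038603 = 334.17 rad/s.
N = 60ω/(2π) = 3191.1 rpm.

3190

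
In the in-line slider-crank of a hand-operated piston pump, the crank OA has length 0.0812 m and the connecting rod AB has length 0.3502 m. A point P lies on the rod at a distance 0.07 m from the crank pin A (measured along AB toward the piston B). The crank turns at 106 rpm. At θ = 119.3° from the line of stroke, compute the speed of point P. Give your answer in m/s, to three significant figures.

0.845

ω = 11.1 rad/s.  Crank-pin speed |V_A| = rω = 0.90134 m/s, perpendicular to OA.
Rod angle: sinφ = −(r/L) sinθ ⇒ φ = -11.666°; ω_rod = −rω cosθ/√(L²−r²sin²θ) = +1.2861 rad/s.
V_P = V_A + ω_rod × AP, with AP = 0.07 m along the rod.
Components: V_Px = −rω sinθ − a·ω_rod·sinφ = -0.76783 m/s;  V_Py = rω cosθ + a·ω_rod·cosφ = -0.35293 m/s.
|V_P| = √(V_Px² + V_Py²) = 0.84506 m/s.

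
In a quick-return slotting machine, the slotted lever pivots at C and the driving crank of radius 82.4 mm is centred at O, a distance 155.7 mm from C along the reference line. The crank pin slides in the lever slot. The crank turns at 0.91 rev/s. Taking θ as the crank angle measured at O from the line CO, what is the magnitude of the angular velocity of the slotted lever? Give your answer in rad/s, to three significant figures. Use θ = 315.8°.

1.85

ω = 5.718 rad/s (from 0.91 rev/s).
Crank pin A relative to C: A = (d + r cosθ, r sinθ); lever angle φ = atan2(r sinθ, d + r cosθ).
Differentiating tanφ: φ̇ = rω(d cosθ + r)/(d² + r² + 2dr cosθ).
d² + r² + 2dr cosθ = |CA|² = 0.0494277 m²;  d cosθ + r = +0.19402 m.
|ω_lever| = |0.0824·5.718·+0.19402| / 0.0494277 = 1.8494 rad/s.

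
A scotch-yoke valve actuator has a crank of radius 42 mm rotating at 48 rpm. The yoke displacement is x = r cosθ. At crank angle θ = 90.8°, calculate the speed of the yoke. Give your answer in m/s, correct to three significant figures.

ω = 5.027 rad/s (from 48 rpm).
x = r cosθ ⇒ ẋ = −rω sinθ.
|v| = rω|sinθ| = 0.042·5.027·|sin 90.8°| = 0.21109 m/s.

0.211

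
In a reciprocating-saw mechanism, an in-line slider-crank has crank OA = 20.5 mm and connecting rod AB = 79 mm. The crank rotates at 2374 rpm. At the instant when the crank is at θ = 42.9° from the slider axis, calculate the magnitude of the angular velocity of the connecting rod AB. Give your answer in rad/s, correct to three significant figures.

ω = 248.6 rad/s (converted from 2374 rpm).
The rod makes angle φ with the slider axis where L sinφ = r sinθ; differentiating, L cosφ·φ̇ = r ω cosθ.
L cosφ = √(L² − r² sin²θ) = 0.077758 m.
|ω_rod| = r ω |cosθ| / √(L² − r² sin²θ) = 0.0205·248.6·0.73254/0.077758 = 48.012 rad/s.

48.0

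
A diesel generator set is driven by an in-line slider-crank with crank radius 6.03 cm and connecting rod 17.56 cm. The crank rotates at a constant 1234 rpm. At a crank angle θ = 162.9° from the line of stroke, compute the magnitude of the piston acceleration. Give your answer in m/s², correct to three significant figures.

ω = 2π·1234/60 = 129.2 rad/s
x(θ) = r cosθ + √(L² − r² sin²θ); with ω constant, a = ω²·d²x/dθ².
d²x/dθ² = −r cosθ − r²(cos2θ)/√u − r⁴ sin²2θ/(4u^{3/2}),  u = L² − r² sin²θ = 0.030521 m².
Substituting r = 0.0603 m, L = 0.1756 m, θ = 162.9°: d²x/dθ² = +0.040224 m.
a = ω²·d²x/dθ² = (129.2)²·(+0.040224) = +671.7 m/s²;  |a| = 671.7 m/s².

672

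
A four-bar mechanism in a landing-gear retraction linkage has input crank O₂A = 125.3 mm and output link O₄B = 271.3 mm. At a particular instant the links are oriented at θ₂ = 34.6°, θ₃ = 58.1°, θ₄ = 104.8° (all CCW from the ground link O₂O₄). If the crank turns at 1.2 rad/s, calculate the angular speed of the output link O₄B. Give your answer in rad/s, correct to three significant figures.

ω₂ = 1.2 rad/s
Differentiating the loop-closure r₂e^{iθ₂}+r₃e^{iθ₃}=r₁+r₄e^{iθ₄} gives r₂ω₂e^{iθ₂}+r₃ω₃e^{iθ₃}=r₄ω₄e^{iθ₄}.
Eliminating the other unknown: ω₄ = r₂ω₂ sin(θ₂−θ₃) / [r₄ sin(θ₄−θ₃)].
Numerator sine = -0.39875; denominator sine = +0.72777.
Result = 0.1253·1.2·(-0.39875) / (0.2713·(+0.72777)) = -0.30366 rad/s; magnitude 0.30366 rad/s.

0.304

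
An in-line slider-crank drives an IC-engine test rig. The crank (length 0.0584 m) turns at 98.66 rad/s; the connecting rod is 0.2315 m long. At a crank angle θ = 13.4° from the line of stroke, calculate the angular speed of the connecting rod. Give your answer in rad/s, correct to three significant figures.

ω = 98.66 rad/s
The rod makes angle φ with the slider axis where L sinφ = r sinθ; differentiating, L cosφ·φ̇ = r ω cosθ.
L cosφ = √(L² − r² sin²θ) = 0.2311 m.
|ω_rod| = r ω |cosθ| / √(L² − r² sin²θ) = 0.0584·98.66·0.97278/0.2311 = 24.253 rad/s.

24.3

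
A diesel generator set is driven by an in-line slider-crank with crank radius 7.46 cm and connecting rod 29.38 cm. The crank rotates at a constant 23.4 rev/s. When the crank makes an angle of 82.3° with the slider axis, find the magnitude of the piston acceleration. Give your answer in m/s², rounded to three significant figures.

191

ω = 2π·23.4 = 147 rad/s
x(θ) = r cosθ + √(L² − r² sin²θ); with ω constant, a = ω²·d²x/dθ².
d²x/dθ² = −r cosθ − r²(cos2θ)/√u − r⁴ sin²2θ/(4u^{3/2}),  u = L² − r² sin²θ = 0.0808532 m².
Substituting r = 0.0746 m, L = 0.2938 m, θ = 82.3°: d²x/dθ² = +0.0088499 m.
a = ω²·d²x/dθ² = (147)²·(+0.0088499) = +191.31 m/s²;  |a| = 191.31 m/s².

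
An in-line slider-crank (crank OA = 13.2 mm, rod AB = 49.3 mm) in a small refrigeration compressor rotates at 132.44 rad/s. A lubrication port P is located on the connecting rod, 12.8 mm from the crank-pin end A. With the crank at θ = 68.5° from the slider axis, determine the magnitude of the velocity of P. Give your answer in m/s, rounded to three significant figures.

ω = 132.4 rad/s.  Crank-pin speed |V_A| = rω = 1.7482 m/s, perpendicular to OA.
Rod angle: sinφ = −(r/L) sinθ ⇒ φ = -14.425°; ω_rod = −rω cosθ/√(L²−r²sin²θ) = -13.419 rad/s.
V_P = V_A + ω_rod × AP, with AP = 0.0128 m along the rod.
Components: V_Px = −rω sinθ − a·ω_rod·sinφ = -1.6694 m/s;  V_Py = rω cosθ + a·ω_rod·cosφ = +0.47437 m/s.
|V_P| = √(V_Px² + V_Py²) = 1.7354 m/s.

1.74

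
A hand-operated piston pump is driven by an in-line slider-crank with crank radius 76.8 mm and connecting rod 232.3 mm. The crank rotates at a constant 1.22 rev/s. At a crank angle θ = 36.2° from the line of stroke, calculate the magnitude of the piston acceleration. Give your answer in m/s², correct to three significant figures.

ω = 2π·1.22 = 7.665 rad/s
x(θ) = r cosθ + √(L² − r² sin²θ); with ω constant, a = ω²·d²x/dθ².
d²x/dθ² = −r cosθ − r²(cos2θ)/√u − r⁴ sin²2θ/(4u^{3/2}),  u = L² − r² sin²θ = 0.0519059 m².
Substituting r = 0.0768 m, L = 0.2323 m, θ = 36.2°: d²x/dθ² = -0.070471 m.
a = ω²·d²x/dθ² = (7.665)²·(-0.070471) = -4.1408 m/s²;  |a| = 4.1408 m/s².

4.14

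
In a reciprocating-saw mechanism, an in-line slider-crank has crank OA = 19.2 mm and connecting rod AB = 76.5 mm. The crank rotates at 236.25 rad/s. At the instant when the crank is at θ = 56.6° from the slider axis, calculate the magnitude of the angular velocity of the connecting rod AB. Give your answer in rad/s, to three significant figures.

ω = 236.2 rad/s
The rod makes angle φ with the slider axis where L sinφ = r sinθ; differentiating, L cosφ·φ̇ = r ω cosθ.
L cosφ = √(L² − r² sin²θ) = 0.074802 m.
|ω_rod| = r ω |cosθ| / √(L² − r² sin²θ) = 0.0192·236.2·0.55048/0.074802 = 33.381 rad/s.

33.4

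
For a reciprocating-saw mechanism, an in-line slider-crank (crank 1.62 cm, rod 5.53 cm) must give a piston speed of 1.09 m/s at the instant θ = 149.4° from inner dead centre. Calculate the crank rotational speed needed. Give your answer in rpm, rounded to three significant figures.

For an in-line slider-crank, |v_piston| = rω|sinθ|·[1 + r cosθ/√(L² − r² sin²θ)].
With r = 0.0162 m, L = 0.0553 m, θ = 149.4°: the bracketed kinematic factor |dx/dθ| = 0.0061436 m.
ω = v/|dx/dθ| = 1.09/0.0061436 = 177.42 rad/s.
N = 60ω/(2π) = 1694.2 rpm.

1690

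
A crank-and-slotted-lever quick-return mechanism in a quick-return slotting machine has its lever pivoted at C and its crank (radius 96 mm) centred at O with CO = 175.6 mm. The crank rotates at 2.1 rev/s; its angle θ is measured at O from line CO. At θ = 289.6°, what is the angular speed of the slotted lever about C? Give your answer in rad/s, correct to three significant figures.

ω = 13.19 rad/s (from 2.1 rev/s).
Crank pin A relative to C: A = (d + r cosθ, r sinθ); lever angle φ = atan2(r sinθ, d + r cosθ).
Differentiating tanφ: φ̇ = rω(d cosθ + r)/(d² + r² + 2dr cosθ).
d² + r² + 2dr cosθ = |CA|² = 0.0513612 m²;  d cosθ + r = +0.15491 m.
|ω_lever| = |0.096·13.19·+0.15491| / 0.0513612 = 3.8203 rad/s.

3.82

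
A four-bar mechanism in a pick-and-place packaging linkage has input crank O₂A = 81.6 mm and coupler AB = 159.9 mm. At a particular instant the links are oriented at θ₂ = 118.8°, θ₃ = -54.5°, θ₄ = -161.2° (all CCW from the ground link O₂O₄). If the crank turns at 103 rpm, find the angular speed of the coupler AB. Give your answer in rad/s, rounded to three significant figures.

ω₂ = 10.79 rad/s (from 103 rpm).
Differentiating the loop-closure r₂e^{iθ₂}+r₃e^{iθ₃}=r₁+r₄e^{iθ₄} gives r₂ω₂e^{iθ₂}+r₃ω₃e^{iθ₃}=r₄ω₄e^{iθ₄}.
Eliminating the other unknown: ω₃ = r₂ω₂ sin(θ₄−θ₂) / [r₃ sin(θ₃−θ₄)].
Numerator sine = +0.98481; denominator sine = +0.95782.
Result = 0.0816·10.79·(+0.98481) / (0.1599·(+0.95782)) = +5.6594 rad/s; magnitude 5.6594 rad/s.

5.66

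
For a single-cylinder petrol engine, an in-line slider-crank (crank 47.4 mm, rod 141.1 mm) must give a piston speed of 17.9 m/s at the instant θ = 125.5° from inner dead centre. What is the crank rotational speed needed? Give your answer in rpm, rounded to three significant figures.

For an in-line slider-crank, |v_piston| = rω|sinθ|·[1 + r cosθ/√(L² − r² sin²θ)].
With r = 0.0474 m, L = 0.1411 m, θ = 125.5°: the bracketed kinematic factor |dx/dθ| = 0.030763 m.
ω = v/|dx/dθ| = 17.9/0.030763 = 581.87 rad/s.
N = 60ω/(2π) = 5556.5 rpm.

5560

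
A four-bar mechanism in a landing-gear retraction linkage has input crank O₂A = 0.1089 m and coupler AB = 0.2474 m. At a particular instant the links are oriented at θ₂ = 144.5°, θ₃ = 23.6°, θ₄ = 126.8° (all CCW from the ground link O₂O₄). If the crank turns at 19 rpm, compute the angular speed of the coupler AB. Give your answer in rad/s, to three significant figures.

0.274

ω₂ = 1.99 rad/s (from 19 rpm).
Differentiating the loop-closure r₂e^{iθ₂}+r₃e^{iθ₃}=r₁+r₄e^{iθ₄} gives r₂ω₂e^{iθ₂}+r₃ω₃e^{iθ₃}=r₄ω₄e^{iθ₄}.
Eliminating the other unknown: ω₃ = r₂ω₂ sin(θ₄−θ₂) / [r₃ sin(θ₃−θ₄)].
Numerator sine = -0.30403; denominator sine = -0.97358.
Result = 0.1089·1.99·(-0.30403) / (0.2474·(-0.97358)) = +0.2735 rad/s; magnitude 0.2735 rad/s.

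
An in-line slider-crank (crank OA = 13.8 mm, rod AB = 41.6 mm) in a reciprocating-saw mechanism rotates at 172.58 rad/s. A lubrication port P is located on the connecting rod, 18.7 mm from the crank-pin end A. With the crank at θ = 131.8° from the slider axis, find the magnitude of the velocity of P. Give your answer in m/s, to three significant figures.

1.82

ω = 172.6 rad/s.  Crank-pin speed |V_A| = rω = 2.3816 m/s, perpendicular to OA.
Rod angle: sinφ = −(r/L) sinθ ⇒ φ = -14.318°; ω_rod = −rω cosθ/√(L²−r²sin²θ) = +39.382 rad/s.
V_P = V_A + ω_rod × AP, with AP = 0.0187 m along the rod.
Components: V_Px = −rω sinθ − a·ω_rod·sinφ = -1.5933 m/s;  V_Py = rω cosθ + a·ω_rod·cosφ = -0.87384 m/s.
|V_P| = √(V_Px² + V_Py²) = 1.8172 m/s.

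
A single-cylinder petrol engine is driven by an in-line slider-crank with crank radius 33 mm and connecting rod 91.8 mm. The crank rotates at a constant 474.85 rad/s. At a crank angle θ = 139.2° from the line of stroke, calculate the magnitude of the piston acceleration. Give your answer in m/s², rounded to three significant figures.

5140

ω = 474.9 rad/s
x(θ) = r cosθ + √(L² − r² sin²θ); with ω constant, a = ω²·d²x/dθ².
d²x/dθ² = −r cosθ − r²(cos2θ)/√u − r⁴ sin²2θ/(4u^{3/2}),  u = L² − r² sin²θ = 0.00796228 m².
Substituting r = 0.033 m, L = 0.0918 m, θ = 139.2°: d²x/dθ² = +0.02279 m.
a = ω²·d²x/dθ² = (474.9)²·(+0.02279) = +5138.7 m/s²;  |a| = 5138.7 m/s².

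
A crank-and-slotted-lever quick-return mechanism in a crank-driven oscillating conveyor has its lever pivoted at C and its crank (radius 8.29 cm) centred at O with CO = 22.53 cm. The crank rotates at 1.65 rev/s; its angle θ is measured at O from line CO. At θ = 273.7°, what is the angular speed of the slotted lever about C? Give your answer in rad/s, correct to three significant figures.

ω = 10.37 rad/s (from 1.65 rev/s).
Crank pin A relative to C: A = (d + r cosθ, r sinθ); lever angle φ = atan2(r sinθ, d + r cosθ).
Differentiating tanφ: φ̇ = rω(d cosθ + r)/(d² + r² + 2dr cosθ).
d² + r² + 2dr cosθ = |CA|² = 0.0600431 m²;  d cosθ + r = +0.097439 m.
|ω_lever| = |0.0829·10.37·+0.097439| / 0.0600431 = 1.3947 rad/s.

1.39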